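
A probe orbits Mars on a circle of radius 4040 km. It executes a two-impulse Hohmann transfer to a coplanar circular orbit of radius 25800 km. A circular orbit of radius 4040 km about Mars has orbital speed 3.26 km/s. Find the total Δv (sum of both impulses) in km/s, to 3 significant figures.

From the circular-orbit relation v² = μ/r at r = 4040 km: μ = v²r = (3.26)² × 4040 = 42935.5 km³/s².
Transfer-ellipse semi-major axis a_t = (r₁ + r₂)/2 = (4040 + 25800)/2 = 14920 km.
Circular speed at r₁: v₁ = √(μ/r₁) = √(42935.5/4040) = 3.260 km/s.
Transfer-orbit speed at r₁ (vis-viva equation): v_p = √[μ(2/r₁ − 1/a_t)] = 4.287 km/s.
First burn Δv₁ = |v_p − v₁| = 1.027 km/s.
At r₂, v₂ = √(μ/r₂) = 1.290 km/s.
Transfer-orbit speed at r₂: v_a = √[μ(2/r₂ − 1/a_t)] = 0.6713 km/s.
Second burn Δv₂ = |v₂ − v_a| = 0.6187 km/s.
Total Δv = Δv₁ + Δv₂ = 1.646 km/s.

Δv = 1.65 km/s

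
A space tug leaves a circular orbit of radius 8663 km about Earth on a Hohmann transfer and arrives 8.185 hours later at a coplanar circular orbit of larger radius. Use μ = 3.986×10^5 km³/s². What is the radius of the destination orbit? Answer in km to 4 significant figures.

Transfer time t = 8.185 hours = 29466 s, and t = π√(a_t³/μ).
So a_t = (μ t²/π²)^(1/3) = (3.986×10^5 × (29466)² / π²)^(1/3) = 32731 km.
Since a_t = (r₁ + r₂)/2, r₂ = 2a_t − r₁ = 2×32731 − 8663 = 56799 km.

r₂ = 56800 km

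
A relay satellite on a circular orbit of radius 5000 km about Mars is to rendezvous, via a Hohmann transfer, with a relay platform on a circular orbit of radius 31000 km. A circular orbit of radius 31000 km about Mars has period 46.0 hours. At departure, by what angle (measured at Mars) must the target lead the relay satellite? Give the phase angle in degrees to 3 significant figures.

φ = 100°

From Kepler's third law T² = 4π²r³/μ at r = 31000 km, T = 46.0 hours = 46.0 × 3600 s = 1.656×10^5 s: μ = 4π²r³/T² = 42886.9 km³/s².
The Hohmann ellipse has a_t = (r₁ + r₂)/2 = 18000 km.
Transfer time t = π√(a_t³/μ) = 36640 s.
Target angular speed ω₂ = √(μ/r₂³) = 3.794×10^-5 rad/s.
Angle swept by the target during transfer: ω₂·t = 1.390 rad = 79.64°.
Arrival is 180° from departure on the ellipse, so φ = 180° − 79.64° = 100°.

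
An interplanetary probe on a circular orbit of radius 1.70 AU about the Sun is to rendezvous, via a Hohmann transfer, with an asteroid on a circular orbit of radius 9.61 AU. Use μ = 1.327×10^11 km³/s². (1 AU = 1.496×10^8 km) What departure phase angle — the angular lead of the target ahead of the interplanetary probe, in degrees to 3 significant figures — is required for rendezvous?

φ = 98.7°

In km: r₁ = 1.70 × 1.496×10^8 = 2.5432×10^8 km; r₂ = 9.61 × 1.496×10^8 = 1.437656×10^9 km.
The Hohmann ellipse has a_t = (r₁ + r₂)/2 = 8.45988×10^8 km.
Transfer time t = π√(a_t³/μ) = 2.12207×10^8 s.
Target angular speed ω₂ = √(μ/r₂³) = 6.68272×10^-9 rad/s.
Angle swept by the target during transfer: ω₂·t = 1.41812 rad = 81.252°.
The interplanetary probe traverses 180° on the transfer ellipse, so the target must lead by 180° − 81.252° = 98.7°.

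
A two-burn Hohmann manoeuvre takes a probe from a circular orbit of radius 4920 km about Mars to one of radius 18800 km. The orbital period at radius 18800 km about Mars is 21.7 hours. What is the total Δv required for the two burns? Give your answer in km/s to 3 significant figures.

From Kepler's third law T² = 4π²r³/μ at r = 18800 km, T = 21.7 hours = 21.7 × 3600 s = 78120 s: μ = 4π²r³/T² = 42984.2 km³/s².
The Hohmann ellipse has a_t = (r₁ + r₂)/2 = 11860 km.
Circular speed at r₁: v₁ = √(μ/r₁) = √(42984.2/4920) = 2.9558 km/s.
On the transfer ellipse at r₁, vis-viva gives v_p = √[μ(2/r₁ − 1/a_t)] = 3.7214 km/s.
First burn Δv₁ = |v_p − v₁| = 0.7656 km/s.
Circular speed at r₂: v₂ = √(μ/r₂) = 1.5121 km/s.
Transfer-orbit speed at r₂: v_a = √[μ(2/r₂ − 1/a_t)] = 0.97390 km/s.
Second burn Δv₂ = |v₂ − v_a| = 0.5382 km/s.
Total Δv = Δv₁ + Δv₂ = 1.304 km/s.

Δv = 1.30 km/s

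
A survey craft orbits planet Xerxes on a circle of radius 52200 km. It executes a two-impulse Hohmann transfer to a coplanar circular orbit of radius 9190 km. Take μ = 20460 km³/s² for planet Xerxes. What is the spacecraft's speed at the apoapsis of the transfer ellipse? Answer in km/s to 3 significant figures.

Transfer-ellipse semi-major axis a_t = (r₁ + r₂)/2 = (52200 + 9190)/2 = 30695 km.
The apoapsis of the transfer ellipse is at r = 52200 km.
Applying v² = μ(2/r − 1/a_t): v = 0.3426 km/s.

v = 0.343 km/s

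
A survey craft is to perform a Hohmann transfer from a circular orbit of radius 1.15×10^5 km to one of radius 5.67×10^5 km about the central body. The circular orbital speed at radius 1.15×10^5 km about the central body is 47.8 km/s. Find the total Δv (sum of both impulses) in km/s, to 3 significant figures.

From the circular-orbit relation v² = μ/r at r = 1.15×10^5 km: μ = v²r = (47.8)² × 1.15×10^5 = 2.62757×10^8 km³/s².
The Hohmann ellipse has a_t = (r₁ + r₂)/2 = 3.410×10^5 km.
At r₁ the circular-orbit speed is v₁ = √(μ/r₁) = 47.800 km/s.
Transfer-orbit speed at r₁ (vis-viva): v_p = √[μ(2/r₁ − 1/a_t)] = 61.637 km/s.
First burn Δv₁ = |v_p − v₁| = 13.837 km/s.
Circular speed at r₂: v₂ = √(μ/r₂) = 21.5271 km/s.
Transfer-orbit speed at r₂: v_a = √[μ(2/r₂ − 1/a_t)] = 12.5014 km/s.
Second burn Δv₂ = |v₂ − v_a| = 9.0257 km/s.
Δv = Δv₁ + Δv₂ = 13.837 + 9.0257 = 22.86 km/s.

Δv = 22.9 km/s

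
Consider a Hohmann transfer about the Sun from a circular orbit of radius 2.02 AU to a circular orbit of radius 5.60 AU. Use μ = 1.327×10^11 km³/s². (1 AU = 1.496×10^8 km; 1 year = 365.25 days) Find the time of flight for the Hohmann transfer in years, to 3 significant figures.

In km: r₁ = 2.02 × 1.496×10^8 = 3.02192×10^8 km; r₂ = 5.60 × 1.496×10^8 = 8.3776×10^8 km.
Semi-major axis of the transfer orbit: a_t = (3.02192×10^8 + 8.3776×10^8)/2 = 5.69976×10^8 km.
Half the transfer-orbit period gives t = π√(a_t³/μ) = 1.174×10^8 s.
Converting: 1.174×10^8 s ÷ 3.15576×10^7 s/year (365.25 × 86400) = 3.72 years.

t = 3.72 years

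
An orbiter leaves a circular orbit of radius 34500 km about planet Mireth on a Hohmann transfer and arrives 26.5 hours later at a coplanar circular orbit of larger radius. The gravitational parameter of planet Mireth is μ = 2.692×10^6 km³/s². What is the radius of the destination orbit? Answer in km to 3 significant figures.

r₂ = 2.36×10^5 km

Transfer time t = 26.5 hours = 95400 s, and t = π√(a_t³/μ).
So a_t = (μ t²/π²)^(1/3) = (2.692×10^6 × (95400)² / π²)^(1/3) = 1.3540×10^5 km.
Since a_t = (r₁ + r₂)/2, r₂ = 2a_t − r₁ = 2×1.3540×10^5 − 34500 = 2.363×10^5 km.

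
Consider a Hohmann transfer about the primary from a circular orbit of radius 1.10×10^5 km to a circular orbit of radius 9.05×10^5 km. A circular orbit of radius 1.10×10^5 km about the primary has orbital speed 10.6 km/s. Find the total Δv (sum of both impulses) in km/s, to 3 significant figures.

Δv = 5.53 km/s

From the circular-orbit relation v² = μ/r at r = 1.10×10^5 km: μ = v²r = (10.6)² × 1.10×10^5 = 1.23596×10^7 km³/s².
Transfer-ellipse semi-major axis a_t = (r₁ + r₂)/2 = (1.100×10^5 + 9.050×10^5)/2 = 5.075×10^5 km.
Circular speed at r₁: v₁ = √(μ/r₁) = √(1.23596×10^7/1.100×10^5) = 10.600 km/s.
On the transfer ellipse at r₁, v² = μ(2/r − 1/a) gives v_p = √[μ(2/r₁ − 1/a_t)] = 14.155 km/s.
First burn Δv₁ = |v_p − v₁| = 3.555 km/s.
At r₂, v₂ = √(μ/r₂) = 3.696 km/s.
Transfer-orbit speed at r₂: v_a = √[μ(2/r₂ − 1/a_t)] = 1.721 km/s.
Second burn Δv₂ = |v₂ − v_a| = 1.975 km/s.
Total Δv = Δv₁ + Δv₂ = 5.530 km/s.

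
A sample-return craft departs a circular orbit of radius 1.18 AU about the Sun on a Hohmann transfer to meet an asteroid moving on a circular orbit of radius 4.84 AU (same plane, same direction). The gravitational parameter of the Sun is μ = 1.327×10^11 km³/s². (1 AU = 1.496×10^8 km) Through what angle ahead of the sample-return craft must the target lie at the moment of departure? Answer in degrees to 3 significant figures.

In km: r₁ = 1.18 × 1.496×10^8 = 1.76528×10^8 km; r₂ = 4.84 × 1.496×10^8 = 7.24064×10^8 km.
The Hohmann ellipse has a_t = (r₁ + r₂)/2 = 4.50296×10^8 km.
Transfer time t = π√(a_t³/μ) = 8.24065×10^7 s.
Target angular speed ω₂ = √(μ/r₂³) = 1.86969×10^-8 rad/s.
Angle swept by the target during transfer: ω₂·t = 1.5407 rad = 88.28°.
Arrival is 180° from departure on the ellipse, so φ = 180° − 88.28° = 91.7°.

φ = 91.7°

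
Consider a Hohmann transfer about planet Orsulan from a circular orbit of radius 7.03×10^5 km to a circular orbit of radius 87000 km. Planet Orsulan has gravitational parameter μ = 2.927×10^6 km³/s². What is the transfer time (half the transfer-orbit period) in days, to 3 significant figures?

The Hohmann ellipse has a_t = (r₁ + r₂)/2 = 3.950×10^5 km.
By Kepler's third law the transfer-orbit period is T = 2π√(a_t³/μ), so t = T/2 = 4.559×10^5 s.
Converting: 4.559×10^5 s ÷ 86400 s/day = 5.28 days.

t = 5.28 days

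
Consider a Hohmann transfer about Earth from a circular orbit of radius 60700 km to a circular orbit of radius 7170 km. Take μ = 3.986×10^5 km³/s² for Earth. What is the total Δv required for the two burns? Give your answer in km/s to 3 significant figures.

Transfer-ellipse semi-major axis a_t = (r₁ + r₂)/2 = (60700 + 7170)/2 = 33935 km.
At r₁ the circular-orbit speed is v₁ = √(μ/r₁) = 2.563 km/s.
Transfer-orbit speed at r₁ (vis-viva equation): v_a = √[μ(2/r₁ − 1/a_t)] = 1.178 km/s.
First burn Δv₁ = |v_a − v₁| = 1.385 km/s.
Circular speed at r₂: v₂ = √(μ/r₂) = 7.456 km/s.
Transfer-orbit speed at r₂: v_p = √[μ(2/r₂ − 1/a_t)] = 9.972 km/s.
Second burn Δv₂ = |v₂ − v_p| = 2.516 km/s.
Total Δv = Δv₁ + Δv₂ = 3.901 km/s.

Δv = 3.90 km/s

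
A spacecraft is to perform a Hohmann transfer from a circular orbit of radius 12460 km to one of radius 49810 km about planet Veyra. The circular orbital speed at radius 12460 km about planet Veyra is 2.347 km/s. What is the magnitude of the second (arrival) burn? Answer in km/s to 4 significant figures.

Δv₂ = 0.4313 km/s

From the circular-orbit relation v² = μ/r at r = 12460 km: μ = v²r = (2.347)² × 12460 = 68634.8 km³/s².
The Hohmann ellipse has a_t = (r₁ + r₂)/2 = 31135 km.
Circular speed at r = 49810 km: v_c = √(μ/r) = 1.1739 km/s.
Transfer-orbit speed at the same r (vis-viva, a = a_t): v_t = √[μ(2/r − 1/a_t)] = 0.74259 km/s.
Δv₂ = |v_t − v_c| = |0.74259 − 1.1739| = 0.4313 km/s.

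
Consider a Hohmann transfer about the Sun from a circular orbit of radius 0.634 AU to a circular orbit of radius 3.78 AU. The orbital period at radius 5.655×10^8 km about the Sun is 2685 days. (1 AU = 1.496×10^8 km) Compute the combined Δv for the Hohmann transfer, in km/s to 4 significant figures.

From Kepler's third law T² = 4π²r³/μ at r = 5.655×10^8 km, T = 2685 days = 2685 × 86400 s = 2.31984×10^8 s: μ = 4π²r³/T² = 1.32660×10^11 km³/s².
In km: r₁ = 0.634 × 1.496×10^8 = 9.48464×10^7 km; r₂ = 3.78 × 1.496×10^8 = 5.65488×10^8 km.
The Hohmann ellipse has a_t = (r₁ + r₂)/2 = 3.301672×10^8 km.
Circular speed at r₁: v₁ = √(μ/r₁) = √(1.32660×10^11/9.48464×10^7) = 37.399 km/s.
Transfer-orbit speed at r₁ (vis-viva equation): v_p = √[μ(2/r₁ − 1/a_t)] = 48.945 km/s.
First burn Δv₁ = |v_p − v₁| = 11.546 km/s.
Circular speed at r₂: v₂ = √(μ/r₂) = 15.3165 km/s.
Transfer-orbit speed at r₂: v_a = √[μ(2/r₂ − 1/a_t)] = 8.20923 km/s.
Second burn Δv₂ = |v₂ − v_a| = 7.1073 km/s.
Total Δv = Δv₁ + Δv₂ = 18.65 km/s.

Δv = 18.65 km/s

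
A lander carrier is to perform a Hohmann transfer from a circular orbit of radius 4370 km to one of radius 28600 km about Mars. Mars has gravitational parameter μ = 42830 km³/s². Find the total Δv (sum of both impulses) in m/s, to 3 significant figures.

Semi-major axis of the transfer orbit: a_t = (4370 + 28600)/2 = 16485 km.
Circular speed at r₁: v₁ = √(μ/r₁) = √(42830/4370) = 3.13064 km/s.
Transfer-orbit speed at r₁ (vis-viva): v_p = √[μ(2/r₁ − 1/a_t)] = 4.12356 km/s.
First burn Δv₁ = |v_p − v₁| = 0.9929 km/s.
Circular speed at r₂: v₂ = √(μ/r₂) = 1.22375 km/s.
Transfer-orbit speed at r₂: v_a = √[μ(2/r₂ − 1/a_t)] = 0.630068 km/s.
Second burn Δv₂ = |v₂ − v_a| = 0.5937 km/s.
Total Δv = Δv₁ + Δv₂ = 1.587 km/s.

Δv = 1590 m/s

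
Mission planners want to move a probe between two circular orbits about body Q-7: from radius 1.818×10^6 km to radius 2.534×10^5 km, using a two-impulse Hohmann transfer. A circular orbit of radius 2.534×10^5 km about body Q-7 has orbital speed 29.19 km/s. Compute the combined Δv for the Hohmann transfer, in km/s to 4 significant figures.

From the circular-orbit relation v² = μ/r at r = 2.534×10^5 km: μ = v²r = (29.19)² × 2.534×10^5 = 2.15911×10^8 km³/s².
Semi-major axis of the transfer orbit: a_t = (1.818×10^6 + 2.534×10^5)/2 = 1.0357×10^6 km.
Circular speed at r₁: v₁ = √(μ/r₁) = √(2.15911×10^8/1.818×10^6) = 10.8978 km/s.
Transfer-orbit speed at r₁ (vis-viva): v_a = √[μ(2/r₁ − 1/a_t)] = 5.39047 km/s.
First burn Δv₁ = |v_a − v₁| = 5.507 km/s.
At r₂, v₂ = √(μ/r₂) = 29.190 km/s.
Transfer-orbit speed at r₂: v_p = √[μ(2/r₂ − 1/a_t)] = 38.674 km/s.
Second burn Δv₂ = |v₂ − v_p| = 9.484 km/s.
Δv = Δv₁ + Δv₂ = 5.507 + 9.484 = 14.99 km/s.

Δv = 14.99 km/s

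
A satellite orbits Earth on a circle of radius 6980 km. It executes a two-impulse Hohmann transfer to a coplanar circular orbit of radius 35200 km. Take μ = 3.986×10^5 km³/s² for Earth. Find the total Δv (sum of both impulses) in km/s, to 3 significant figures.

Δv = 3.64 km/s

Transfer-ellipse semi-major axis a_t = (r₁ + r₂)/2 = (6980 + 35200)/2 = 21090 km.
Circular speed at r₁: v₁ = √(μ/r₁) = √(3.986×10^5/6980) = 7.557 km/s.
On the transfer ellipse at r₁, v² = μ(2/r − 1/a) gives v_p = √[μ(2/r₁ − 1/a_t)] = 9.763 km/s.
First burn Δv₁ = |v_p − v₁| = 2.206 km/s.
Circular speed at r₂: v₂ = √(μ/r₂) = 3.365 km/s.
Transfer-orbit speed at r₂: v_a = √[μ(2/r₂ − 1/a_t)] = 1.936 km/s.
Second burn Δv₂ = |v₂ − v_a| = 1.429 km/s.
Total Δv = Δv₁ + Δv₂ = 3.635 km/s.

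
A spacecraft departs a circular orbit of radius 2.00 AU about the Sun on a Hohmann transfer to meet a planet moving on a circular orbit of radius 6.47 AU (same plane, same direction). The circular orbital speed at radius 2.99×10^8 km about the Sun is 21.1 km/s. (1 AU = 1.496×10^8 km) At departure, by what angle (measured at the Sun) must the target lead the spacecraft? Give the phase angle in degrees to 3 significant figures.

φ = 84.7°

From the circular-orbit relation v² = μ/r at r = 2.99×10^8 km: μ = v²r = (21.1)² × 2.99×10^8 = 1.33118×10^11 km³/s².
In km: r₁ = 2.00 × 1.496×10^8 = 2.992×10^8 km; r₂ = 6.47 × 1.496×10^8 = 9.67912×10^8 km.
Transfer-ellipse semi-major axis a_t = (r₁ + r₂)/2 = (2.992×10^8 + 9.67912×10^8)/2 = 6.33556×10^8 km.
Transfer time t = π√(a_t³/μ) = 1.37312×10^8 s.
Target angular speed ω₂ = √(μ/r₂³) = 1.21161×10^-8 rad/s.
Angle swept by the target during transfer: ω₂·t = 1.6637 rad = 95.32°.
The spacecraft traverses 180° on the transfer ellipse, so the target must lead by 180° − 95.32° = 84.7°.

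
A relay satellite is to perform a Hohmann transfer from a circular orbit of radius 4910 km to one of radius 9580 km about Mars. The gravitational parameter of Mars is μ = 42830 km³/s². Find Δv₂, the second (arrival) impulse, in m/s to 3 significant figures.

The Hohmann ellipse has a_t = (r₁ + r₂)/2 = 7245 km.
Circular speed at r = 9580 km: v_c = √(μ/r) = 2.11442 km/s.
Vis-viva on the transfer ellipse at r = 9580 km gives v_t = √[μ(2/r − 1/a_t)] = 1.74066 km/s.
Δv₂ = |v_t − v_c| = |1.74066 − 2.11442| = 0.3738 km/s.

Δv₂ = 374 m/s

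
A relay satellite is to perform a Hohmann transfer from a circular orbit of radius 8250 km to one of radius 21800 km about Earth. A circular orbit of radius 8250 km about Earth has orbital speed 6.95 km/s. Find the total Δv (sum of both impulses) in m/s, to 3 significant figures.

From the circular-orbit relation v² = μ/r at r = 8250 km: μ = v²r = (6.95)² × 8250 = 3.98496×10^5 km³/s².
Transfer-ellipse semi-major axis a_t = (r₁ + r₂)/2 = (8250 + 21800)/2 = 15025 km.
Circular speed at r₁: v₁ = √(μ/r₁) = √(3.98496×10^5/8250) = 6.950 km/s.
On the transfer ellipse at r₁, vis-viva gives v_p = √[μ(2/r₁ − 1/a_t)] = 8.372 km/s.
First burn Δv₁ = |v_p − v₁| = 1.422 km/s.
Circular speed at r₂: v₂ = √(μ/r₂) = 4.275 km/s.
Transfer-orbit speed at r₂: v_a = √[μ(2/r₂ − 1/a_t)] = 3.168 km/s.
Second burn Δv₂ = |v₂ − v_a| = 1.107 km/s.
Total Δv = Δv₁ + Δv₂ = 2.529 km/s.

Δv = 2530 m/s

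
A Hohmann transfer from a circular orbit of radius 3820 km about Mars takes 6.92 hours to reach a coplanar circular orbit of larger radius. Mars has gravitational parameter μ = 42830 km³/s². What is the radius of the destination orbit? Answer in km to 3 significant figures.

r₂ = 24000 km

Transfer time t = 6.92 hours = 24912 s, and t = π√(a_t³/μ).
So a_t = (μ t²/π²)^(1/3) = (42830 × (24912)² / π²)^(1/3) = 13913 km.
Since a_t = (r₁ + r₂)/2, r₂ = 2a_t − r₁ = 2×13913 − 3820 = 24006 km.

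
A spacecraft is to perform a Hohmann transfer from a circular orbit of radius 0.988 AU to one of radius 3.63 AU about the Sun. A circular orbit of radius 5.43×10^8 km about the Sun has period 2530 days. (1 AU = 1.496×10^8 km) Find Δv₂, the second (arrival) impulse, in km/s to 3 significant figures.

From Kepler's third law T² = 4π²r³/μ at r = 5.43×10^8 km, T = 2530 days = 2530 × 86400 s = 2.18592×10^8 s: μ = 4π²r³/T² = 1.32279×10^11 km³/s².
In km: r₁ = 0.988 × 1.496×10^8 = 1.478048×10^8 km; r₂ = 3.63 × 1.496×10^8 = 5.43048×10^8 km.
The Hohmann ellipse has a_t = (r₁ + r₂)/2 = 3.454264×10^8 km.
On the circular orbit at r = 5.43048×10^8 km, v_c = √(μ/r) = 15.607 km/s.
Vis-viva on the transfer ellipse at r = 5.43048×10^8 km gives v_t = √[μ(2/r − 1/a_t)] = 10.209 km/s.
Δv₂ = |v_t − v_c| = |10.209 − 15.607| = 5.398 km/s.

Δv₂ = 5.40 km/s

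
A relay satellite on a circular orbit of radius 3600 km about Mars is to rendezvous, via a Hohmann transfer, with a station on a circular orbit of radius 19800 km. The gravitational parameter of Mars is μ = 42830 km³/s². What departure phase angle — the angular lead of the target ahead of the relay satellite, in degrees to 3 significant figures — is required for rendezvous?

φ = 98.2°

Semi-major axis of the transfer orbit: a_t = (3600 + 19800)/2 = 11700 km.
Transfer time t = π√(a_t³/μ) = 19210 s.
The target's mean motion on its circular orbit is ω₂ = √(μ/r₂³) = 7.428×10^-5 rad/s.
Angle swept by the target during transfer: ω₂·t = 1.427 rad = 81.76°.
The relay satellite traverses 180° on the transfer ellipse, so the target must lead by 180° − 81.76° = 98.2°.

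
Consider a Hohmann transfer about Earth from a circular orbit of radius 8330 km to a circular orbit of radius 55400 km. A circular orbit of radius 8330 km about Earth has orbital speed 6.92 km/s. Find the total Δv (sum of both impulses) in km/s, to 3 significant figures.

From the circular-orbit relation v² = μ/r at r = 8330 km: μ = v²r = (6.92)² × 8330 = 3.98894×10^5 km³/s².
Semi-major axis of the transfer orbit: a_t = (8330 + 55400)/2 = 31865 km.
At r₁ the circular-orbit speed is v₁ = √(μ/r₁) = 6.9200 km/s.
Transfer-orbit speed at r₁ (v² = μ(2/r − 1/a)): v_p = √[μ(2/r₁ − 1/a_t)] = 9.1244 km/s.
First burn Δv₁ = |v_p − v₁| = 2.2044 km/s.
At r₂, v₂ = √(μ/r₂) = 2.68333 km/s.
Transfer-orbit speed at r₂: v_a = √[μ(2/r₂ − 1/a_t)] = 1.37195 km/s.
Second burn Δv₂ = |v₂ − v_a| = 1.3114 km/s.
Total Δv = Δv₁ + Δv₂ = 3.516 km/s.

Δv = 3.52 km/s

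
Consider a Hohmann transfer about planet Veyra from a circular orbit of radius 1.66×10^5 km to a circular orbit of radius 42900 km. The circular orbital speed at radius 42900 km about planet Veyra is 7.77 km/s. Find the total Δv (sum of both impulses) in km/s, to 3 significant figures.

From the circular-orbit relation v² = μ/r at r = 42900 km: μ = v²r = (7.77)² × 42900 = 2.59000×10^6 km³/s².
The Hohmann ellipse has a_t = (r₁ + r₂)/2 = 1.0445×10^5 km.
Circular speed at r₁: v₁ = √(μ/r₁) = √(2.59000×10^6/1.660×10^5) = 3.950 km/s.
Transfer-orbit speed at r₁ (vis-viva): v_a = √[μ(2/r₁ − 1/a_t)] = 2.531 km/s.
First burn Δv₁ = |v_a − v₁| = 1.419 km/s.
At r₂, v₂ = √(μ/r₂) = 7.770 km/s.
Transfer-orbit speed at r₂: v_p = √[μ(2/r₂ − 1/a_t)] = 9.795 km/s.
Second burn Δv₂ = |v₂ − v_p| = 2.025 km/s.
Total Δv = Δv₁ + Δv₂ = 3.444 km/s.

Δv = 3.44 km/s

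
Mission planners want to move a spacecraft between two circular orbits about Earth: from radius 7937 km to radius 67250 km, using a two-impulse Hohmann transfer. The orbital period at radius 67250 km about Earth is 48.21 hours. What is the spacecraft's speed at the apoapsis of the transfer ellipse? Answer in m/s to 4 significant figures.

From Kepler's third law T² = 4π²r³/μ at r = 67250 km, T = 48.21 hours = 48.21 × 3600 s = 1.73556×10^5 s: μ = 4π²r³/T² = 3.98618×10^5 km³/s².
Semi-major axis of the transfer orbit: a_t = (7937 + 67250)/2 = 37593.5 km.
At apoapsis, r = 67250 km.
Vis-viva: v = √[μ(2/r − 1/a_t)] = √[3.98618×10^5 × (2/67250 − 1/37593.5)] = 1.119 km/s.

v = 1119 m/s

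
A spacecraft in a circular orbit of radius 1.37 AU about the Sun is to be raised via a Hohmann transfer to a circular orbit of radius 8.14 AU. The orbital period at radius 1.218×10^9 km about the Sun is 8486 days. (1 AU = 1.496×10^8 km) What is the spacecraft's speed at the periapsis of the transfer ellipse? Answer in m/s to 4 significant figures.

From Kepler's third law T² = 4π²r³/μ at r = 1.218×10^9 km, T = 8486 days = 8486 × 86400 s = 7.331904×10^8 s: μ = 4π²r³/T² = 1.32699×10^11 km³/s².
In km: r₁ = 1.37 × 1.496×10^8 = 2.04952×10^8 km; r₂ = 8.14 × 1.496×10^8 = 1.217744×10^9 km.
Semi-major axis of the transfer orbit: a_t = (2.04952×10^8 + 1.217744×10^9)/2 = 7.11348×10^8 km.
The periapsis of the transfer ellipse is at r = 2.04952×10^8 km.
From the vis-viva equation, v = √[μ(2/r − 1/a_t)] = 33.29 km/s.

v = 33290 m/s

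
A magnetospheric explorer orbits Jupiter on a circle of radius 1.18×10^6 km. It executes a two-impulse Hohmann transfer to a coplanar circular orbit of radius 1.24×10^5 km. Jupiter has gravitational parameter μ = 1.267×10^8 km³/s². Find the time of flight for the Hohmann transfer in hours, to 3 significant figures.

Semi-major axis of the transfer orbit: a_t = (1.180×10^6 + 1.240×10^5)/2 = 6.520×10^5 km.
Transfer time t = π√(a_t³/μ) = π√((6.520×10^5)³ / 1.267×10^8) = 1.469×10^5 s.
Converting: 1.469×10^5 s ÷ 3600 s/hour = 40.8 hours.

t = 40.8 hours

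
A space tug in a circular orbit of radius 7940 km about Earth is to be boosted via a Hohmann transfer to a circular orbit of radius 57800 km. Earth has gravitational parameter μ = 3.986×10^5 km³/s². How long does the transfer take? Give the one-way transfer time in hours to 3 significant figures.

The Hohmann ellipse has a_t = (r₁ + r₂)/2 = 32870 km.
Transfer time t = π√(a_t³/μ) = π√((32870)³ / 3.986×10^5) = 29650 s.
Converting: 29650 s ÷ 3600 s/hour = 8.24 hours.

t = 8.24 hours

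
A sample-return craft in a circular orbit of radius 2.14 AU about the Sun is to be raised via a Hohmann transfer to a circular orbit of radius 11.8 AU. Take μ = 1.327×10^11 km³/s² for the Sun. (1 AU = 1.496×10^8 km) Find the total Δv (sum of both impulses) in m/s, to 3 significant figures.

In km: r₁ = 2.14 × 1.496×10^8 = 3.20144×10^8 km; r₂ = 11.8 × 1.496×10^8 = 1.76528×10^9 km.
The Hohmann ellipse has a_t = (r₁ + r₂)/2 = 1.042712×10^9 km.
Circular speed at r₁: v₁ = √(μ/r₁) = √(1.327×10^11/3.20144×10^8) = 20.359 km/s.
On the transfer ellipse at r₁, v² = μ(2/r − 1/a) gives v_p = √[μ(2/r₁ − 1/a_t)] = 26.490 km/s.
First burn Δv₁ = |v_p − v₁| = 6.131 km/s.
Circular speed at r₂: v₂ = √(μ/r₂) = 8.670 km/s.
Transfer-orbit speed at r₂: v_a = √[μ(2/r₂ − 1/a_t)] = 4.804 km/s.
Second burn Δv₂ = |v₂ − v_a| = 3.866 km/s.
Total Δv = Δv₁ + Δv₂ = 9.997 km/s.

Δv = 10000 m/s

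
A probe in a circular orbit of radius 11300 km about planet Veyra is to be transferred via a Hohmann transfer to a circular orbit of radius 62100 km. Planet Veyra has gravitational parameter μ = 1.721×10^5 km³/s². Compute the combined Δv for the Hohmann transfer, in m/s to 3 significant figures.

The Hohmann ellipse has a_t = (r₁ + r₂)/2 = 36700 km.
Circular speed at r₁: v₁ = √(μ/r₁) = √(1.721×10^5/11300) = 3.9026 km/s.
Transfer-orbit speed at r₁ (vis-viva): v_p = √[μ(2/r₁ − 1/a_t)] = 5.0765 km/s.
First burn Δv₁ = |v_p − v₁| = 1.174 km/s.
Circular speed at r₂: v₂ = √(μ/r₂) = 1.6647 km/s.
Transfer-orbit speed at r₂: v_a = √[μ(2/r₂ − 1/a_t)] = 0.92374 km/s.
Second burn Δv₂ = |v₂ − v_a| = 0.7410 km/s.
Total Δv = Δv₁ + Δv₂ = 1.915 km/s.

Δv = 1910 m/s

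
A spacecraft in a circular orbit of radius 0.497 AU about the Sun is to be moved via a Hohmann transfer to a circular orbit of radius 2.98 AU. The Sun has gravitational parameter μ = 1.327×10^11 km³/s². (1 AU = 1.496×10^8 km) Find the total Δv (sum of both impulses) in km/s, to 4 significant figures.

Δv = 21.09 km/s

In km: r₁ = 0.497 × 1.496×10^8 = 7.43512×10^7 km; r₂ = 2.98 × 1.496×10^8 = 4.45808×10^8 km.
Semi-major axis of the transfer orbit: a_t = (7.43512×10^7 + 4.45808×10^8)/2 = 2.600796×10^8 km.
At r₁ the circular-orbit speed is v₁ = √(μ/r₁) = 42.25 km/s.
On the transfer ellipse at r₁, vis-viva equation gives v_p = √[μ(2/r₁ − 1/a_t)] = 55.31 km/s.
First burn Δv₁ = |v_p − v₁| = 13.06 km/s.
Circular speed at r₂: v₂ = √(μ/r₂) = 17.253 km/s.
Transfer-orbit speed at r₂: v_a = √[μ(2/r₂ − 1/a_t)] = 9.2247 km/s.
Second burn Δv₂ = |v₂ − v_a| = 8.028 km/s.
Δv = Δv₁ + Δv₂ = 13.06 + 8.028 = 21.09 km/s.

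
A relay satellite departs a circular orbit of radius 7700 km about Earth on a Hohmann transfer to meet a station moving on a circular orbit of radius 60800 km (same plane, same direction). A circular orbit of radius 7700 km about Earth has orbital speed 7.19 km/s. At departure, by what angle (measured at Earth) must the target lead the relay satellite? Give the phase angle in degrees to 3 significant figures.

From the circular-orbit relation v² = μ/r at r = 7700 km: μ = v²r = (7.19)² × 7700 = 3.98060×10^5 km³/s².
Semi-major axis of the transfer orbit: a_t = (7700 + 60800)/2 = 34250 km.
The half-period of the transfer ellipse is t = π√(a_t³/μ) = 31562.1 s.
Target angular speed ω₂ = √(μ/r₂³) = 4.20842×10^-5 rad/s.
Angle swept by the target during transfer: ω₂·t = 1.32827 rad = 76.10°.
The relay satellite traverses 180° on the transfer ellipse, so the target must lead by 180° − 76.10° = 104°.

φ = 104°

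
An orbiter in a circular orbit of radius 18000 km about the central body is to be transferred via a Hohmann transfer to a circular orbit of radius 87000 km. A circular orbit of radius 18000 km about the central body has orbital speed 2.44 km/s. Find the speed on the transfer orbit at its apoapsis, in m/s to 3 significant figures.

From the circular-orbit relation v² = μ/r at r = 18000 km: μ = v²r = (2.44)² × 18000 = 1.07165×10^5 km³/s².
Semi-major axis of the transfer orbit: a_t = (18000 + 87000)/2 = 52500 km.
The apoapsis of the transfer ellipse is at r = 87000 km.
From the vis-viva equation, v = √[μ(2/r − 1/a_t)] = 0.6499 km/s.

v = 650 m/s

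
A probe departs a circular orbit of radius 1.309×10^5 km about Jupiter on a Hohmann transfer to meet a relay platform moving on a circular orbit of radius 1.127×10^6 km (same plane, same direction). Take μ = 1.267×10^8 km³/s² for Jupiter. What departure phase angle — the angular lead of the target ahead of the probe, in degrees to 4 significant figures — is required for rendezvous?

φ = 105.0°

Semi-major axis of the transfer orbit: a_t = (1.309×10^5 + 1.127×10^6)/2 = 6.2895×10^5 km.
The half-period of the transfer ellipse is t = π√(a_t³/μ) = 1.3921×10^5 s.
Target angular speed ω₂ = √(μ/r₂³) = 9.4081×10^-6 rad/s.
Angle swept by the target during transfer: ω₂·t = 1.3097 rad = 75.04°.
The probe traverses 180° on the transfer ellipse, so the target must lead by 180° − 75.04° = 105.0°.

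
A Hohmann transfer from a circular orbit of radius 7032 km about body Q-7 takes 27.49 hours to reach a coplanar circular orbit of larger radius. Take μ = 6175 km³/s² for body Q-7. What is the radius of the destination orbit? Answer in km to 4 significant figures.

Transfer time t = 27.49 hours = 98964 s, and t = π√(a_t³/μ).
So a_t = (μ t²/π²)^(1/3) = (6175 × (98964)² / π²)^(1/3) = 18299 km.
Since a_t = (r₁ + r₂)/2, r₂ = 2a_t − r₁ = 2×18299 − 7032 = 29566 km.

r₂ = 29570 km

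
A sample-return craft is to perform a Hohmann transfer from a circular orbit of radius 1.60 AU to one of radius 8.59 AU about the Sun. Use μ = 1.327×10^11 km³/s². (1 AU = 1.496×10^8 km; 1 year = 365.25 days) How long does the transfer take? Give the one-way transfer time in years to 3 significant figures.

In km: r₁ = 1.60 × 1.496×10^8 = 2.3936×10^8 km; r₂ = 8.59 × 1.496×10^8 = 1.285064×10^9 km.
Semi-major axis of the transfer orbit: a_t = (2.3936×10^8 + 1.285064×10^9)/2 = 7.62212×10^8 km.
By Kepler's third law the transfer-orbit period is T = 2π√(a_t³/μ), so t = T/2 = 1.815×10^8 s.
Converting: 1.815×10^8 s ÷ 3.15576×10^7 s/year (365.25 × 86400) = 5.75 years.

t = 5.75 years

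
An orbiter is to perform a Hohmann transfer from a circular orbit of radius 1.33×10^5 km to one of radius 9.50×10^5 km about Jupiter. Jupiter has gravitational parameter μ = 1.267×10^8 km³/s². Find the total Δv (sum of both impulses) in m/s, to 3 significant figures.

Δv = 15800 m/s

Semi-major axis of the transfer orbit: a_t = (1.330×10^5 + 9.500×10^5)/2 = 5.415×10^5 km.
Circular speed at r₁: v₁ = √(μ/r₁) = √(1.267×10^8/1.330×10^5) = 30.8647 km/s.
On the transfer ellipse at r₁, vis-viva gives v_p = √[μ(2/r₁ − 1/a_t)] = 40.8813 km/s.
First burn Δv₁ = |v_p − v₁| = 10.017 km/s.
Circular speed at r₂: v₂ = √(μ/r₂) = 11.5485 km/s.
Transfer-orbit speed at r₂: v_a = √[μ(2/r₂ − 1/a_t)] = 5.72339 km/s.
Second burn Δv₂ = |v₂ − v_a| = 5.8251 km/s.
Total Δv = Δv₁ + Δv₂ = 15.84 km/s.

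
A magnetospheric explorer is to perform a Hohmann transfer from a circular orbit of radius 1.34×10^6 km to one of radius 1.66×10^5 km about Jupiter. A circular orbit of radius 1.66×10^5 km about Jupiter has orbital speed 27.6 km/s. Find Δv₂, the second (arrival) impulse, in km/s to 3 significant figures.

From the circular-orbit relation v² = μ/r at r = 1.66×10^5 km: μ = v²r = (27.6)² × 1.66×10^5 = 1.26452×10^8 km³/s².
Semi-major axis of the transfer orbit: a_t = (1.340×10^6 + 1.660×10^5)/2 = 7.530×10^5 km.
On the circular orbit at r = 1.660×10^5 km, v_c = √(μ/r) = 27.600 km/s.
Transfer-orbit speed at the same r (vis-viva, a = a_t): v_t = √[μ(2/r − 1/a_t)] = 36.818 km/s.
Δv₂ = |v_t − v_c| = |36.818 − 27.600| = 9.218 km/s.

Δv₂ = 9.22 km/s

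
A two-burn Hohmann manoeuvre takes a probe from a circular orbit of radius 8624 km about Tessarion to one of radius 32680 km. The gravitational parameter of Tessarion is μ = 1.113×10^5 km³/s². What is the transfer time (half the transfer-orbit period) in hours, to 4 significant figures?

t = 7.763 hours

Semi-major axis of the transfer orbit: a_t = (8624 + 32680)/2 = 20652 km.
Half the transfer-orbit period gives t = π√(a_t³/μ) = 27948 s.
Converting: 27948 s ÷ 3600 s/hour = 7.763 hours.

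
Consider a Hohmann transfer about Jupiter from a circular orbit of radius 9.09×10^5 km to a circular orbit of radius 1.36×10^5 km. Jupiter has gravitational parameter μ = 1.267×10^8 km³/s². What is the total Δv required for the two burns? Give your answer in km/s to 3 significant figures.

Δv = 15.5 km/s

The Hohmann ellipse has a_t = (r₁ + r₂)/2 = 5.225×10^5 km.
At r₁ the circular-orbit speed is v₁ = √(μ/r₁) = 11.806 km/s.
On the transfer ellipse at r₁, v² = μ(2/r − 1/a) gives v_a = √[μ(2/r₁ − 1/a_t)] = 6.0233 km/s.
First burn Δv₁ = |v_a − v₁| = 5.783 km/s.
Circular speed at r₂: v₂ = √(μ/r₂) = 30.5224 km/s.
Transfer-orbit speed at r₂: v_p = √[μ(2/r₂ − 1/a_t)] = 40.2585 km/s.
Second burn Δv₂ = |v₂ − v_p| = 9.736 km/s.
Δv = Δv₁ + Δv₂ = 5.783 + 9.736 = 15.52 km/s.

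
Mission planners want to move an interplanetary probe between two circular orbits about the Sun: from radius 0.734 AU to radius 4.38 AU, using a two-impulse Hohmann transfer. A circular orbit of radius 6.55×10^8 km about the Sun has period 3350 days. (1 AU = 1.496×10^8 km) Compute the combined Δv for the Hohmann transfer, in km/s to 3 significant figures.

From Kepler's third law T² = 4π²r³/μ at r = 6.55×10^8 km, T = 3350 days = 3350 × 86400 s = 2.8944×10^8 s: μ = 4π²r³/T² = 1.32424×10^11 km³/s².
In km: r₁ = 0.734 × 1.496×10^8 = 1.098064×10^8 km; r₂ = 4.38 × 1.496×10^8 = 6.55248×10^8 km.
Semi-major axis of the transfer orbit: a_t = (1.098064×10^8 + 6.55248×10^8)/2 = 3.825272×10^8 km.
Circular speed at r₁: v₁ = √(μ/r₁) = √(1.32424×10^11/1.098064×10^8) = 34.73 km/s.
Transfer-orbit speed at r₁ (vis-viva equation): v_p = √[μ(2/r₁ − 1/a_t)] = 45.45 km/s.
First burn Δv₁ = |v_p − v₁| = 10.72 km/s.
At r₂, v₂ = √(μ/r₂) = 14.216 km/s.
Transfer-orbit speed at r₂: v_a = √[μ(2/r₂ − 1/a_t)] = 7.6166 km/s.
Second burn Δv₂ = |v₂ − v_a| = 6.599 km/s.
Total Δv = Δv₁ + Δv₂ = 17.32 km/s.

Δv = 17.3 km/s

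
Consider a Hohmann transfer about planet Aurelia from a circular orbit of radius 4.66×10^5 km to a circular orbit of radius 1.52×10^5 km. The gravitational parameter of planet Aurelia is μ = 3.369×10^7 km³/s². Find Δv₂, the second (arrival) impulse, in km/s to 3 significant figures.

Δv₂ = 3.40 km/s

The Hohmann ellipse has a_t = (r₁ + r₂)/2 = 3.090×10^5 km.
Circular speed at r = 1.520×10^5 km: v_c = √(μ/r) = 14.888 km/s.
Transfer-orbit speed at the same r (vis-viva, a = a_t): v_t = √[μ(2/r − 1/a_t)] = 18.283 km/s.
Δv₂ = |v_t − v_c| = |18.283 − 14.888| = 3.395 km/s.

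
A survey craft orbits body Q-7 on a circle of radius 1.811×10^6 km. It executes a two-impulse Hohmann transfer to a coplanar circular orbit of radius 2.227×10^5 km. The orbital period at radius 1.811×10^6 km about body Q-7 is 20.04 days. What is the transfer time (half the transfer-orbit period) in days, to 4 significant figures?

t = 4.216 days

From Kepler's third law T² = 4π²r³/μ at r = 1.811×10^6 km, T = 20.04 days = 20.04 × 86400 s = 1.731456×10^6 s: μ = 4π²r³/T² = 7.82154×10^7 km³/s².
Semi-major axis of the transfer orbit: a_t = (1.811×10^6 + 2.227×10^5)/2 = 1.01685×10^6 km.
By Kepler's third law the transfer-orbit period is T = 2π√(a_t³/μ), so t = T/2 = 3.6424×10^5 s.
Converting: 3.6424×10^5 s ÷ 86400 s/day = 4.216 days.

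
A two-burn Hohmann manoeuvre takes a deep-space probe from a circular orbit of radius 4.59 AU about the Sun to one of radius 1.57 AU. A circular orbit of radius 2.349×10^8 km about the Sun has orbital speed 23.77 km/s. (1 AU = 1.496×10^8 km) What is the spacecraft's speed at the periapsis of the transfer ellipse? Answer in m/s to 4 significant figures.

From the circular-orbit relation v² = μ/r at r = 2.349×10^8 km: μ = v²r = (23.77)² × 2.349×10^8 = 1.32722×10^11 km³/s².
In km: r₁ = 4.59 × 1.496×10^8 = 6.86664×10^8 km; r₂ = 1.57 × 1.496×10^8 = 2.34872×10^8 km.
Semi-major axis of the transfer orbit: a_t = (6.86664×10^8 + 2.34872×10^8)/2 = 4.60768×10^8 km.
At periapsis, r = 2.34872×10^8 km.
From the vis-viva equation, v = √[μ(2/r − 1/a_t)] = 29.02 km/s.

v = 29020 m/s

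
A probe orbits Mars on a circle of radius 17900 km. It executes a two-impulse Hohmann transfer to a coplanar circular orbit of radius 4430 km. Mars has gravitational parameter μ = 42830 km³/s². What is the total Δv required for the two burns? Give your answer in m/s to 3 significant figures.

The Hohmann ellipse has a_t = (r₁ + r₂)/2 = 11165 km.
At r₁ the circular-orbit speed is v₁ = √(μ/r₁) = 1.54685 km/s.
Transfer-orbit speed at r₁ (vis-viva equation): v_a = √[μ(2/r₁ − 1/a_t)] = 0.974361 km/s.
First burn Δv₁ = |v_a − v₁| = 0.5725 km/s.
At r₂, v₂ = √(μ/r₂) = 3.10937 km/s.
Transfer-orbit speed at r₂: v_p = √[μ(2/r₂ − 1/a_t)] = 3.93704 km/s.
Second burn Δv₂ = |v₂ − v_p| = 0.8277 km/s.
Total Δv = Δv₁ + Δv₂ = 1.400 km/s.

Δv = 1400 m/s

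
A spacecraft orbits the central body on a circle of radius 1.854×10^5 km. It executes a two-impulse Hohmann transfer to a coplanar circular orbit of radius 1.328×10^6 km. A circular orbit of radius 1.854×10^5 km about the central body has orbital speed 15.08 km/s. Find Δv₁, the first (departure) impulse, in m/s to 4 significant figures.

Δv₁ = 4897 m/s

From the circular-orbit relation v² = μ/r at r = 1.854×10^5 km: μ = v²r = (15.08)² × 1.854×10^5 = 4.21611×10^7 km³/s².
Transfer-ellipse semi-major axis a_t = (r₁ + r₂)/2 = (1.854×10^5 + 1.328×10^6)/2 = 7.567×10^5 km.
On the circular orbit at r = 1.854×10^5 km, v_c = √(μ/r) = 15.080 km/s.
Transfer-orbit speed at the same r (vis-viva, a = a_t): v_t = √[μ(2/r − 1/a_t)] = 19.977 km/s.
Δv₁ = |v_t − v_c| = |19.977 − 15.080| = 4.897 km/s.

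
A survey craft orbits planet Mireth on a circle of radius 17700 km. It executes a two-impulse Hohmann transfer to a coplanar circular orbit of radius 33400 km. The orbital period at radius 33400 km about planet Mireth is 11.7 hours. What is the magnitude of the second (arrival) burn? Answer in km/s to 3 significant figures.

Δv₂ = 0.835 km/s

From Kepler's third law T² = 4π²r³/μ at r = 33400 km, T = 11.7 hours = 11.7 × 3600 s = 42120 s: μ = 4π²r³/T² = 8.29130×10^5 km³/s².
Transfer-ellipse semi-major axis a_t = (r₁ + r₂)/2 = (17700 + 33400)/2 = 25550 km.
Circular speed at r = 33400 km: v_c = √(μ/r) = 4.9824 km/s.
Vis-viva on the transfer ellipse at r = 33400 km gives v_t = √[μ(2/r − 1/a_t)] = 4.1470 km/s.
Δv₂ = |v_t − v_c| = |4.1470 − 4.9824| = 0.8354 km/s.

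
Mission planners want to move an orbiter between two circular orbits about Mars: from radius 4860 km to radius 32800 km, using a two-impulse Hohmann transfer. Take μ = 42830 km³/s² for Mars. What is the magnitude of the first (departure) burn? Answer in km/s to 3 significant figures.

Δv₁ = 0.949 km/s

The Hohmann ellipse has a_t = (r₁ + r₂)/2 = 18830 km.
Circular speed at r = 4860 km: v_c = √(μ/r) = 2.9686 km/s.
Vis-viva on the transfer ellipse at r = 4860 km gives v_t = √[μ(2/r − 1/a_t)] = 3.9180 km/s.
Δv₁ = |v_t − v_c| = |3.9180 − 2.9686| = 0.9494 km/s.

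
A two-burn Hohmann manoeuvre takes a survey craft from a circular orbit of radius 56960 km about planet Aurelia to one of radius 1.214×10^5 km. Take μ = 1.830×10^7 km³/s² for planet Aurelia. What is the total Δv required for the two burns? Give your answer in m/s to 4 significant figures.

Semi-major axis of the transfer orbit: a_t = (56960 + 1.214×10^5)/2 = 89180 km.
Circular speed at r₁: v₁ = √(μ/r₁) = √(1.830×10^7/56960) = 17.924 km/s.
On the transfer ellipse at r₁, vis-viva equation gives v_p = √[μ(2/r₁ − 1/a_t)] = 20.913 km/s.
First burn Δv₁ = |v_p − v₁| = 2.989 km/s.
Circular speed at r₂: v₂ = √(μ/r₂) = 12.2777 km/s.
Transfer-orbit speed at r₂: v_a = √[μ(2/r₂ − 1/a_t)] = 9.81222 km/s.
Second burn Δv₂ = |v₂ − v_a| = 2.465 km/s.
Δv = Δv₁ + Δv₂ = 2.989 + 2.465 = 5.454 km/s.

Δv = 5454 m/s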